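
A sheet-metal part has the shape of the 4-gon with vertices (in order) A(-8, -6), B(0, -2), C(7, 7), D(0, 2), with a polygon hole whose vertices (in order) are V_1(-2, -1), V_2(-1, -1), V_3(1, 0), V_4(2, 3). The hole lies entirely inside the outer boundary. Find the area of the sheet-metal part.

25.5

Outer boundary:
Apply the shoelace (surveyor's) formula: 2A = Σ (x_i·y_{i+1} − x_{i+1}·y_i), indices taken mod 4.
Σ = (16) + (14) + (14) + (16) = 60
Area = |Σ|/2 = 30.
Hole:
Apply the shoelace formula: 2A = Σ (x_i·y_{i+1} − x_{i+1}·y_i), indices taken mod 4.
V_1→V_2: (-2)(-1) − (-1)(-1) = 1
V_2→V_3: (-1)(0) − (1)(-1) = 1
V_3→V_4: (1)(3) − (2)(0) = 3
V_4→V_1: (2)(-1) − (-2)(3) = 4
Σ = 9
Area = |Σ|/2 = 4.5.
Net area = 30 − 4.5 = 25.5.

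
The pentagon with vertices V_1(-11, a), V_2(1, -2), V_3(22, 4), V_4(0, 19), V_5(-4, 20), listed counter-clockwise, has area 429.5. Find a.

-15

Write out the shoelace sum; only the two edges meeting at V_1 involve a:
2·Area = [((-4)·a − (-11)·20) + ((-11)·(-2) − 1·a)] + 542
       = -5·a + 784 = 859
⇒ a = -15.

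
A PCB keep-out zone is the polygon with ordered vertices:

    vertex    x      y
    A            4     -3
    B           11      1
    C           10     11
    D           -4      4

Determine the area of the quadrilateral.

114

Apply the shoelace (surveyor's) formula: 2A = Σ (x_i·y_{i+1} − x_{i+1}·y_i), indices taken mod 4.
Σ = (37) + (111) + (84) + (-4) = 228
Area = |Σ|/2 = 114.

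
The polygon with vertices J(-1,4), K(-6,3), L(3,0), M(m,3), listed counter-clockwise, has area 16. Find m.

Write out the shoelace sum; only the two edges meeting at M involve m:
2·Area = [(3·3 − m·0) + (m·4 − (-1)·3)] + 12
       = 4·m + 24 = 32
⇒ m = 2.

2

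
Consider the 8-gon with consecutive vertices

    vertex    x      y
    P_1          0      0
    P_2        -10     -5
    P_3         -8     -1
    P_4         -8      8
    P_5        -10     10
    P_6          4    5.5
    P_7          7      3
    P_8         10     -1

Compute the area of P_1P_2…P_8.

Σ = (0) + (-30) + (-72) + (0) + (-95) + (-26.5) + (-37) + (0) = -260.5
Area = |Σ|/2 = 130.25.

130.25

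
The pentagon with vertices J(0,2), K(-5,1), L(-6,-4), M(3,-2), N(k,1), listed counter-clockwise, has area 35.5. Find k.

Write out the shoelace sum; only the two edges meeting at N involve k:
2·Area = [(3·1 − k·(-2)) + (k·2 − 0·1)] + 60
       = 4·k + 63 = 71
⇒ k = 2.

2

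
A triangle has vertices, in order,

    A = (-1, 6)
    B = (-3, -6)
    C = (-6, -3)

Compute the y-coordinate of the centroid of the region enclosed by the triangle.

-1

Apply Gauss's area formula. First the cross-terms c_i = x_i·y_{i+1} − x_{i+1}·y_i:
  24, -27, -39  ⇒  2A = -42, A = -21.
Then Σ (y_i + y_{i+1})·c_i = 126, so ȳ = 126 / (6·(-21)) = -1.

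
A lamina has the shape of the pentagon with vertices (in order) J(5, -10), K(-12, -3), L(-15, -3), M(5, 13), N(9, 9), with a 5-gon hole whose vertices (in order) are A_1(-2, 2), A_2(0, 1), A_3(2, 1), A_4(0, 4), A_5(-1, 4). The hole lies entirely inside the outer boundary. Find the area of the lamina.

Outer boundary:
Cross-terms: -135, -9, -180, -72, -135  ⇒  Σ = -531
Area = |Σ|/2 = 265.5.
Hole:
Cross-terms: -2, -2, 8, 4, 6  ⇒  Σ = 14
Area = |Σ|/2 = 7.
Net area = 265.5 − 7 = 258.5.

258.5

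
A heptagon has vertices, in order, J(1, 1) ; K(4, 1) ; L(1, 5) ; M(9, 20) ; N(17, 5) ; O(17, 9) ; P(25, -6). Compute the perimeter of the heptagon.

88

|JK| = √((3)² + (0)²) = √9 = 3
|KL| = √((-3)² + (4)²) = √25 = 5
|LM| = √((8)² + (15)²) = √289 = 17
|MN| = √((8)² + (-15)²) = √289 = 17
|NO| = √((0)² + (4)²) = √16 = 4
|OP| = √((8)² + (-15)²) = √289 = 17
|PJ| = √((-24)² + (7)²) = √625 = 25
Perimeter = 3 + 5 + 17 + 17 + 4 + 17 + 25 = 88.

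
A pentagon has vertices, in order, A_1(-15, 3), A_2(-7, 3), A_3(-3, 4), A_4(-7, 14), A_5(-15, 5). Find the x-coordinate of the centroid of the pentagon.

-973/111

Apply Gauss's area formula. First the cross-terms c_i = x_i·y_{i+1} − x_{i+1}·y_i:
  -24, -19, -14, 175, 30  ⇒  2A = 148, A = 74.
Then Σ (x_i + x_{i+1})·c_i = -3892, so x̄ = -3892 / (6·74) = -973/111.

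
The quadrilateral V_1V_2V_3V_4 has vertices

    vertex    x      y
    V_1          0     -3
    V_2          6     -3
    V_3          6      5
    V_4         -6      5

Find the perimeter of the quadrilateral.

|V_1V_2| = √((6)² + (0)²) = √36 = 6
|V_2V_3| = √((0)² + (8)²) = √64 = 8
|V_3V_4| = √((-12)² + (0)²) = √144 = 12
|V_4V_1| = √((6)² + (-8)²) = √100 = 10
Perimeter = 6 + 8 + 12 + 10 = 36.

36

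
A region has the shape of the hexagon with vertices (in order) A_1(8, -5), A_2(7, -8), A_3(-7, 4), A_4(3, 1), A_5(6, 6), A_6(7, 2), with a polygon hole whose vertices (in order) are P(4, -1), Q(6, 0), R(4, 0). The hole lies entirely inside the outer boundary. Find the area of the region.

Outer boundary:
Apply the shoelace formula: 2A = Σ (x_i·y_{i+1} − x_{i+1}·y_i), indices taken mod 6.
Σ = (-29) + (-28) + (-19) + (12) + (-30) + (-51) = -145
Area = |Σ|/2 = 72.5.
Hole:
Apply the surveyor's formula: 2A = Σ (x_i·y_{i+1} − x_{i+1}·y_i), indices taken mod 3.
Cross-terms: 6, 0, -4  ⇒  Σ = 2
Area = |Σ|/2 = 1.
Net area = 72.5 − 1 = 71.5.

71.5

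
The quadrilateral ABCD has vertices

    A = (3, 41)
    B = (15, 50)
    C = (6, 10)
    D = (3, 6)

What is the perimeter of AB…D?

96

|AB| = √((12)² + (9)²) = √225 = 15
|BC| = √((-9)² + (-40)²) = √1681 = 41
|CD| = √((-3)² + (-4)²) = √25 = 5
|DA| = √((0)² + (35)²) = √1225 = 35
Perimeter = 15 + 41 + 5 + 35 = 96.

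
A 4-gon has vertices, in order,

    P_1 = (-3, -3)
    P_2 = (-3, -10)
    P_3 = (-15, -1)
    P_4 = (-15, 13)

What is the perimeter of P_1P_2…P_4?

|P_1P_2| = √((0)² + (-7)²) = √49 = 7
|P_2P_3| = √((-12)² + (9)²) = √225 = 15
|P_3P_4| = √((0)² + (14)²) = √196 = 14
|P_4P_1| = √((12)² + (-16)²) = √400 = 20
Perimeter = 7 + 15 + 14 + 20 = 56.

56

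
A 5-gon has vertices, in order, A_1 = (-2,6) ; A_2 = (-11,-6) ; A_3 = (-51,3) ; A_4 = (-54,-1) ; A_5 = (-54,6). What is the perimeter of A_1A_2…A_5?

120

|A_1A_2| = √((-9)² + (-12)²) = √225 = 15
|A_2A_3| = √((-40)² + (9)²) = √1681 = 41
|A_3A_4| = √((-3)² + (-4)²) = √25 = 5
|A_4A_5| = √((0)² + (7)²) = √49 = 7
|A_5A_1| = √((52)² + (0)²) = √2704 = 52
Perimeter = 15 + 41 + 5 + 7 + 52 = 120.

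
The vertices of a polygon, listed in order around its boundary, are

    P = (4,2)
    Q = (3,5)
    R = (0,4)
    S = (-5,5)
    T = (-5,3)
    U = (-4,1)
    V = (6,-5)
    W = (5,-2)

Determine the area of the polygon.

54

Apply the shoelace (surveyor's) formula: 2A = Σ (x_i·y_{i+1} − x_{i+1}·y_i), indices taken mod 8.
Σ = (14) + (12) + (20) + (10) + (7) + (14) + (13) + (18) = 108
Area = |Σ|/2 = 54.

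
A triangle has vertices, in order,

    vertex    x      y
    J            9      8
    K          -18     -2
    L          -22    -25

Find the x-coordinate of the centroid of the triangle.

-31/3

Apply the surveyor's formula. First the cross-terms c_i = x_i·y_{i+1} − x_{i+1}·y_i:
  126, 406, 49  ⇒  2A = 581, A = 290.5.
Then Σ (x_i + x_{i+1})·c_i = -18011, so x̄ = -18011 / (6·290.5) = -31/3.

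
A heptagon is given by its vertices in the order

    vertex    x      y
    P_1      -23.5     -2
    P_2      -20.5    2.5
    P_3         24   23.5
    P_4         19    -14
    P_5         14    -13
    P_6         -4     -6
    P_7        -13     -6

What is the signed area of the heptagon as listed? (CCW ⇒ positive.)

-890

Σ = (-99.75) + (-541.75) + (-782.5) + (-51) + (-136) + (-54) + (-115) = -1780
Signed area = Σ/2 = -890 (negative ⇒ clockwise traversal).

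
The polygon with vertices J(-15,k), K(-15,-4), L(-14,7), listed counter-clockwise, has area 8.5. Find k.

The doubled signed area Σ (x_i y_{i+1} − x_{i+1} y_i) is linear in k.
With k=0 it equals 4; the coefficient of k is 1 (from the two edges through J).
So 1·k + 4 = 2·8.5 = 17 ⇒ k = 13.

13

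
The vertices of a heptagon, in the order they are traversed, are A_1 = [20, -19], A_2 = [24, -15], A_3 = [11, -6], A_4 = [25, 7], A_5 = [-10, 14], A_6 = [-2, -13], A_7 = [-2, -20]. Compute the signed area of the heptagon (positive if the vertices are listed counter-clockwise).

717

Apply Gauss's area formula: 2A = Σ (x_i·y_{i+1} − x_{i+1}·y_i), indices taken mod 7.
Σ = (156) + (21) + (227) + (420) + (158) + (14) + (438) = 1434
Signed area = Σ/2 = 717 (positive ⇒ counter-clockwise traversal).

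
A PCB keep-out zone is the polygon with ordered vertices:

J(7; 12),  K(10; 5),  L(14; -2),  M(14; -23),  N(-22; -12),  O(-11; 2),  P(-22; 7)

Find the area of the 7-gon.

Apply the shoelace formula: 2A = Σ (x_i·y_{i+1} − x_{i+1}·y_i), indices taken mod 7.
J→K: (7)(5) − (10)(12) = -85
K→L: (10)(-2) − (14)(5) = -90
L→M: (14)(-23) − (14)(-2) = -294
M→N: (14)(-12) − (-22)(-23) = -674
N→O: (-22)(2) − (-11)(-12) = -176
O→P: (-11)(7) − (-22)(2) = -33
P→J: (-22)(12) − (7)(7) = -313
Σ = -1665
Area = |Σ|/2 = 832.5.

832.5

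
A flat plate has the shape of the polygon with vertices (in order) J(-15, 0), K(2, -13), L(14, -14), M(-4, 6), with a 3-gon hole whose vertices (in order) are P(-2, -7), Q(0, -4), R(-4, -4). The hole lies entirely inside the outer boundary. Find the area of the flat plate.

Outer boundary:
Cross-terms: 195, 154, 28, 90  ⇒  Σ = 467
Area = |Σ|/2 = 233.5.
Hole:
Apply Gauss's area formula: 2A = Σ (x_i·y_{i+1} − x_{i+1}·y_i), indices taken mod 3.
P→Q: (-2)(-4) − (0)(-7) = 8
Q→R: (0)(-4) − (-4)(-4) = -16
R→P: (-4)(-7) − (-2)(-4) = 20
Σ = 12
Area = |Σ|/2 = 6.
Net area = 233.5 − 6 = 227.5.

227.5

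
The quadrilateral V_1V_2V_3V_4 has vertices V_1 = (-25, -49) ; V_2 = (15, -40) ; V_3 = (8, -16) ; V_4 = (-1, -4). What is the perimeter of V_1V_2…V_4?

|V_1V_2| = √((40)² + (9)²) = √1681 = 41
|V_2V_3| = √((-7)² + (24)²) = √625 = 25
|V_3V_4| = √((-9)² + (12)²) = √225 = 15
|V_4V_1| = √((-24)² + (-45)²) = √2601 = 51
Perimeter = 41 + 25 + 15 + 51 = 132.

132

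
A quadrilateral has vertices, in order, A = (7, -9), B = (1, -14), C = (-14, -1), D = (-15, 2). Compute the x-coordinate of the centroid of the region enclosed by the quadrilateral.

-133/39

Apply the shoelace formula. First the cross-terms c_i = x_i·y_{i+1} − x_{i+1}·y_i:
  -89, -197, -43, 121  ⇒  2A = -208, A = -104.
Then Σ (x_i + x_{i+1})·c_i = 2128, so x̄ = 2128 / (6·(-104)) = -133/39.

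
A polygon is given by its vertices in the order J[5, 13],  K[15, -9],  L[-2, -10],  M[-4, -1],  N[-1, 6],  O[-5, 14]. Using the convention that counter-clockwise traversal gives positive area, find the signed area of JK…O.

-295

J→K: (5)(-9) − (15)(13) = -240
K→L: (15)(-10) − (-2)(-9) = -168
L→M: (-2)(-1) − (-4)(-10) = -38
M→N: (-4)(6) − (-1)(-1) = -25
N→O: (-1)(14) − (-5)(6) = 16
O→J: (-5)(13) − (5)(14) = -135
Σ = -590
Signed area = Σ/2 = -295 (negative ⇒ clockwise traversal).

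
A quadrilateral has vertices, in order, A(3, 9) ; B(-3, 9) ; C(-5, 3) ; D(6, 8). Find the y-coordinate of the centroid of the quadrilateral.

638/93

Apply the surveyor's formula. First the cross-terms c_i = x_i·y_{i+1} − x_{i+1}·y_i:
  54, 36, -58, 30  ⇒  2A = 62, A = 31.
Then Σ (y_i + y_{i+1})·c_i = 1276, so ȳ = 1276 / (6·31) = 638/93.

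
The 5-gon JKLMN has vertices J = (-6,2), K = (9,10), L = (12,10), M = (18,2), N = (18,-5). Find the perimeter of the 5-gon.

|JK| = √((15)² + (8)²) = √289 = 17
|KL| = √((3)² + (0)²) = √9 = 3
|LM| = √((6)² + (-8)²) = √100 = 10
|MN| = √((0)² + (-7)²) = √49 = 7
|NJ| = √((-24)² + (7)²) = √625 = 25
Perimeter = 17 + 3 + 10 + 7 + 25 = 62.

62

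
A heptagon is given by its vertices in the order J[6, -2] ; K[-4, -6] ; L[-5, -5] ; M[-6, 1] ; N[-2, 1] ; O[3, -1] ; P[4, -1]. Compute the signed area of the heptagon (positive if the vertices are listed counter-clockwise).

-47.5

Σ = (-44) + (-10) + (-35) + (-4) + (-1) + (1) + (-2) = -95
Signed area = Σ/2 = -47.5 (negative ⇒ clockwise traversal).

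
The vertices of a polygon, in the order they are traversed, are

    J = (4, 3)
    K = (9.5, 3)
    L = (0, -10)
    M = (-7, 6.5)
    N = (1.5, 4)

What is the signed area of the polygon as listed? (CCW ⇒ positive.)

-115.375

Cross-terms: -16.5, -95, -70, -37.75, -11.5  ⇒  Σ = -230.75
Signed area = Σ/2 = -115.375 (negative ⇒ clockwise traversal).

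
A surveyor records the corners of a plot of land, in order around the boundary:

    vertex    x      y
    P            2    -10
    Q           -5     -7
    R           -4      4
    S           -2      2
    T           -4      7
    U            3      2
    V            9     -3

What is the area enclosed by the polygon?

129

Σ = (-64) + (-48) + (0) + (-6) + (-29) + (-27) + (-84) = -258
Area = |Σ|/2 = 129.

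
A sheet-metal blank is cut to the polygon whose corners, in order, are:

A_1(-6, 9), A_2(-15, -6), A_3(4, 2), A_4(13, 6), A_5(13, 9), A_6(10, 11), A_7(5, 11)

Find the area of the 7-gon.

Σ = (171) + (-6) + (-2) + (39) + (53) + (55) + (111) = 421
Area = |Σ|/2 = 210.5.

210.5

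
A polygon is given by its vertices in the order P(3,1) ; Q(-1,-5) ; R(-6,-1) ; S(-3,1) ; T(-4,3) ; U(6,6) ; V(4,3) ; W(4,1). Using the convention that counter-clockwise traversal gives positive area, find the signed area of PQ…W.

Cross-terms: -14, -29, -9, -5, -42, -6, -8, 1  ⇒  Σ = -112
Signed area = Σ/2 = -56 (negative ⇒ clockwise traversal).

-56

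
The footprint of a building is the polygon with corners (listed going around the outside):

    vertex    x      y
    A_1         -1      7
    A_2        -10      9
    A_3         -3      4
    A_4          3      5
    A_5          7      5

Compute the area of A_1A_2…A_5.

27.5

Σ = (61) + (-13) + (-27) + (-20) + (54) = 55
Area = |Σ|/2 = 27.5.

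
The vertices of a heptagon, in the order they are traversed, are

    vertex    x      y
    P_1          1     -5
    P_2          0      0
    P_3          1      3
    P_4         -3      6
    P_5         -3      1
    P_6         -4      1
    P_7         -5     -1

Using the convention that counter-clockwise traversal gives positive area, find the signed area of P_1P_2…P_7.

Apply the shoelace (surveyor's) formula: 2A = Σ (x_i·y_{i+1} − x_{i+1}·y_i), indices taken mod 7.
Cross-terms: 0, 0, 15, 15, 1, 9, 26  ⇒  Σ = 66
Signed area = Σ/2 = 33 (positive ⇒ counter-clockwise traversal).

33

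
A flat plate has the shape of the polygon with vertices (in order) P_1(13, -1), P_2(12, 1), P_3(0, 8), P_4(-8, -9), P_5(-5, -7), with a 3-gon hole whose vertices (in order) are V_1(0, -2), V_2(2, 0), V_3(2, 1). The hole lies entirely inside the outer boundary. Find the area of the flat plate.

145

Outer boundary:
Apply the surveyor's formula: 2A = Σ (x_i·y_{i+1} − x_{i+1}·y_i), indices taken mod 5.
P_1→P_2: (13)(1) − (12)(-1) = 25
P_2→P_3: (12)(8) − (0)(1) = 96
P_3→P_4: (0)(-9) − (-8)(8) = 64
P_4→P_5: (-8)(-7) − (-5)(-9) = 11
P_5→P_1: (-5)(-1) − (13)(-7) = 96
Σ = 292
Area = |Σ|/2 = 146.
Hole:
Σ = (4) + (2) + (-4) = 2
Area = |Σ|/2 = 1.
Net area = 146 − 1 = 145.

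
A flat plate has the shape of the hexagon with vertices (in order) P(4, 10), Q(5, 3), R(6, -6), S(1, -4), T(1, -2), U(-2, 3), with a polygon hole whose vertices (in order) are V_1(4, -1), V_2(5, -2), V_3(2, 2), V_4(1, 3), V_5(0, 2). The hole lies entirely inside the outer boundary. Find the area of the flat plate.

63

Outer boundary:
Σ = (-38) + (-48) + (-18) + (2) + (-1) + (-32) = -135
Area = |Σ|/2 = 67.5.
Hole:
Apply the shoelace (surveyor's) formula: 2A = Σ (x_i·y_{i+1} − x_{i+1}·y_i), indices taken mod 5.
V_1→V_2: (4)(-2) − (5)(-1) = -3
V_2→V_3: (5)(2) − (2)(-2) = 14
V_3→V_4: (2)(3) − (1)(2) = 4
V_4→V_5: (1)(2) − (0)(3) = 2
V_5→V_1: (0)(-1) − (4)(2) = -8
Σ = 9
Area = |Σ|/2 = 4.5.
Net area = 67.5 − 4.5 = 63.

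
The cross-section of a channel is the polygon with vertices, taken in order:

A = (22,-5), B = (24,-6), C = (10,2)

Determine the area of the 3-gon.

1

Σ = (-12) + (108) + (-94) = 2
Area = |Σ|/2 = 1.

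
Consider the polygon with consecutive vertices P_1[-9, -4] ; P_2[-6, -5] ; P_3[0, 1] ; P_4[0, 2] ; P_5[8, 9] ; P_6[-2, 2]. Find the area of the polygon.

Σ = (21) + (-6) + (0) + (-16) + (34) + (26) = 59
Area = |Σ|/2 = 29.5.

29.5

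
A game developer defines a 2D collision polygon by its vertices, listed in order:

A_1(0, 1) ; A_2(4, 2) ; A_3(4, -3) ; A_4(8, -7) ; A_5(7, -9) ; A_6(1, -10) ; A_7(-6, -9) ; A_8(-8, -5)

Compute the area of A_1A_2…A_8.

Apply the surveyor's formula: 2A = Σ (x_i·y_{i+1} − x_{i+1}·y_i), indices taken mod 8.
A_1→A_2: (0)(2) − (4)(1) = -4
A_2→A_3: (4)(-3) − (4)(2) = -20
A_3→A_4: (4)(-7) − (8)(-3) = -4
A_4→A_5: (8)(-9) − (7)(-7) = -23
A_5→A_6: (7)(-10) − (1)(-9) = -61
A_6→A_7: (1)(-9) − (-6)(-10) = -69
A_7→A_8: (-6)(-5) − (-8)(-9) = -42
A_8→A_1: (-8)(1) − (0)(-5) = -8
Σ = -231
Area = |Σ|/2 = 115.5.

115.5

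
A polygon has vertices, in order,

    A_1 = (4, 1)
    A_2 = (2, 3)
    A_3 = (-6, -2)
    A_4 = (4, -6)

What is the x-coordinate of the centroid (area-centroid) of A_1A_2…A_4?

Apply the shoelace formula. First the cross-terms c_i = x_i·y_{i+1} − x_{i+1}·y_i:
  10, 14, 44, 28  ⇒  2A = 96, A = 48.
Then Σ (x_i + x_{i+1})·c_i = 140, so x̄ = 140 / (6·48) = 35/72.

35/72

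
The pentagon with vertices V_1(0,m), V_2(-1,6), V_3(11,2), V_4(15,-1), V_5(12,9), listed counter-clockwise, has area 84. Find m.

10

Write out the shoelace sum; only the two edges meeting at V_1 involve m:
2·Area = [(12·m − 0·9) + (0·6 − (-1)·m)] + 38
       = 13·m + 38 = 168
⇒ m = 10.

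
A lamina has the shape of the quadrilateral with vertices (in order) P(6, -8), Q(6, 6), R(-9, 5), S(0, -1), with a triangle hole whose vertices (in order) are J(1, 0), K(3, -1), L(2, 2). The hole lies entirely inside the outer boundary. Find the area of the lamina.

Outer boundary:
Cross-terms: 84, 84, 9, 6  ⇒  Σ = 183
Area = |Σ|/2 = 91.5.
Hole:
Apply the surveyor's formula: 2A = Σ (x_i·y_{i+1} − x_{i+1}·y_i), indices taken mod 3.
Σ = (-1) + (8) + (-2) = 5
Area = |Σ|/2 = 2.5.
Net area = 91.5 − 2.5 = 89.

89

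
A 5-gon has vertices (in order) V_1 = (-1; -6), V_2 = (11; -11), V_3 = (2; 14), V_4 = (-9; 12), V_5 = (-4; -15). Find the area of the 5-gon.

Σ = (77) + (176) + (150) + (183) + (9) = 595
Area = |Σ|/2 = 297.5.

297.5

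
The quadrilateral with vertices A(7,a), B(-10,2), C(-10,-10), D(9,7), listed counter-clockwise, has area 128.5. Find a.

8

The doubled signed area Σ (x_i y_{i+1} − x_{i+1} y_i) is linear in a.
With a=0 it equals 105; the coefficient of a is 19 (from the two edges through A).
So 19·a + 105 = 2·128.5 = 257 ⇒ a = 8.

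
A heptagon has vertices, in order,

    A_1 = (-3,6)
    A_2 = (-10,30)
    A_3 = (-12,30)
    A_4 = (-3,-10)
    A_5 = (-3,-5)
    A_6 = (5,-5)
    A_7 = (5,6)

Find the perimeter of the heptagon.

|A_1A_2| = √((-7)² + (24)²) = √625 = 25
|A_2A_3| = √((-2)² + (0)²) = √4 = 2
|A_3A_4| = √((9)² + (-40)²) = √1681 = 41
|A_4A_5| = √((0)² + (5)²) = √25 = 5
|A_5A_6| = √((8)² + (0)²) = √64 = 8
|A_6A_7| = √((0)² + (11)²) = √121 = 11
|A_7A_1| = √((-8)² + (0)²) = √64 = 8
Perimeter = 25 + 2 + 41 + 5 + 8 + 11 + 8 = 100.

100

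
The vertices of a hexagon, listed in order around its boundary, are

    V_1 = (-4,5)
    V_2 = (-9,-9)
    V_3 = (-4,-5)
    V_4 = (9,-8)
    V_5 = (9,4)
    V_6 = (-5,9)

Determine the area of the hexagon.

Apply the shoelace formula: 2A = Σ (x_i·y_{i+1} − x_{i+1}·y_i), indices taken mod 6.
Σ = (81) + (9) + (77) + (108) + (101) + (11) = 387
Area = |Σ|/2 = 193.5.

193.5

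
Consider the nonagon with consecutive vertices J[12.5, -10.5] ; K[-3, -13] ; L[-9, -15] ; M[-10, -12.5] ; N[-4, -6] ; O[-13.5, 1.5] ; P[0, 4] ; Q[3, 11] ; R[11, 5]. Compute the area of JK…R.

365.25

Apply the surveyor's formula: 2A = Σ (x_i·y_{i+1} − x_{i+1}·y_i), indices taken mod 9.
Σ = (-194) + (-72) + (-37.5) + (10) + (-87) + (-54) + (-12) + (-106) + (-178) = -730.5
Area = |Σ|/2 = 365.25.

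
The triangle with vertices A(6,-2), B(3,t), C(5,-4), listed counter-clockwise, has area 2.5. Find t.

-3

The doubled signed area Σ (x_i y_{i+1} − x_{i+1} y_i) is linear in t.
With t=0 it equals 8; the coefficient of t is 1 (from the two edges through B).
So 1·t + 8 = 2·2.5 = 5 ⇒ t = -3.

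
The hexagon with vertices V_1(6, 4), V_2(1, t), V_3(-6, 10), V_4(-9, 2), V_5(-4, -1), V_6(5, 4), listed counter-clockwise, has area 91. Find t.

8

Write out the shoelace sum; only the two edges meeting at V_2 involve t:
2·Area = [(6·t − 1·4) + (1·10 − (-6)·t)] + 80
       = 12·t + 86 = 182
⇒ t = 8.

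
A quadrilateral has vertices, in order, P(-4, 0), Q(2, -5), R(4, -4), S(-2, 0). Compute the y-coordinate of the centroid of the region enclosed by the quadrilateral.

-22/9

Apply the shoelace formula. First the cross-terms c_i = x_i·y_{i+1} − x_{i+1}·y_i:
  20, 12, -8, 0  ⇒  2A = 24, A = 12.
Then Σ (y_i + y_{i+1})·c_i = -176, so ȳ = -176 / (6·12) = -22/9.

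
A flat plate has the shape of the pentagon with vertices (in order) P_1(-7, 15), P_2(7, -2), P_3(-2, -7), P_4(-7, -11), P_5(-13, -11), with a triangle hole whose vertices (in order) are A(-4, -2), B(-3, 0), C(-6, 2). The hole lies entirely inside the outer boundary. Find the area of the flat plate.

250.5

Outer boundary:
Cross-terms: -91, -53, -27, -66, -272  ⇒  Σ = -509
Area = |Σ|/2 = 254.5.
Hole:
Apply Gauss's area formula: 2A = Σ (x_i·y_{i+1} − x_{i+1}·y_i), indices taken mod 3.
Σ = (-6) + (-6) + (20) = 8
Area = |Σ|/2 = 4.
Net area = 254.5 − 4 = 250.5.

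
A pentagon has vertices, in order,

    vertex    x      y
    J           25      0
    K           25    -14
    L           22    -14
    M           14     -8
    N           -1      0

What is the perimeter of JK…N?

70

|JK| = √((0)² + (-14)²) = √196 = 14
|KL| = √((-3)² + (0)²) = √9 = 3
|LM| = √((-8)² + (6)²) = √100 = 10
|MN| = √((-15)² + (8)²) = √289 = 17
|NJ| = √((26)² + (0)²) = √676 = 26
Perimeter = 14 + 3 + 10 + 17 + 26 = 70.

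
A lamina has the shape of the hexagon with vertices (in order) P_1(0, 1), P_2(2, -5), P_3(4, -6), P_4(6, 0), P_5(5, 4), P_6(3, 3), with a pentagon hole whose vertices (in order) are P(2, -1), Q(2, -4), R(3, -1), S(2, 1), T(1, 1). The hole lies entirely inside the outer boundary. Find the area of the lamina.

Outer boundary:
P_1→P_2: (0)(-5) − (2)(1) = -2
P_2→P_3: (2)(-6) − (4)(-5) = 8
P_3→P_4: (4)(0) − (6)(-6) = 36
P_4→P_5: (6)(4) − (5)(0) = 24
P_5→P_6: (5)(3) − (3)(4) = 3
P_6→P_1: (3)(1) − (0)(3) = 3
Σ = 72
Area = |Σ|/2 = 36.
Hole:
Apply the shoelace formula: 2A = Σ (x_i·y_{i+1} − x_{i+1}·y_i), indices taken mod 5.
Cross-terms: -6, 10, 5, 1, -3  ⇒  Σ = 7
Area = |Σ|/2 = 3.5.
Net area = 36 − 3.5 = 32.5.

32.5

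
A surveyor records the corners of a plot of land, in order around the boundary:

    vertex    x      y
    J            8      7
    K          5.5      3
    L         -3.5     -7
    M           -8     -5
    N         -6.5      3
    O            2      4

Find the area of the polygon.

Cross-terms: -14.5, -28, -38.5, -56.5, -32, -18  ⇒  Σ = -187.5
Area = |Σ|/2 = 93.75.

93.75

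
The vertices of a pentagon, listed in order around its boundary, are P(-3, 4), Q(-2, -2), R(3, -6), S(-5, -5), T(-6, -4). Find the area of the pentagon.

29.5

Apply the surveyor's formula: 2A = Σ (x_i·y_{i+1} − x_{i+1}·y_i), indices taken mod 5.
P→Q: (-3)(-2) − (-2)(4) = 14
Q→R: (-2)(-6) − (3)(-2) = 18
R→S: (3)(-5) − (-5)(-6) = -45
S→T: (-5)(-4) − (-6)(-5) = -10
T→P: (-6)(4) − (-3)(-4) = -36
Σ = -59
Area = |Σ|/2 = 29.5.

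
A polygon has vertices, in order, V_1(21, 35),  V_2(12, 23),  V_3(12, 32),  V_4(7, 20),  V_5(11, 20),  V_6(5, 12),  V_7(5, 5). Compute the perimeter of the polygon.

92

|V_1V_2| = √((-9)² + (-12)²) = √225 = 15
|V_2V_3| = √((0)² + (9)²) = √81 = 9
|V_3V_4| = √((-5)² + (-12)²) = √169 = 13
|V_4V_5| = √((4)² + (0)²) = √16 = 4
|V_5V_6| = √((-6)² + (-8)²) = √100 = 10
|V_6V_7| = √((0)² + (-7)²) = √49 = 7
|V_7V_1| = √((16)² + (30)²) = √1156 = 34
Perimeter = 15 + 9 + 13 + 4 + 10 + 7 + 34 = 92.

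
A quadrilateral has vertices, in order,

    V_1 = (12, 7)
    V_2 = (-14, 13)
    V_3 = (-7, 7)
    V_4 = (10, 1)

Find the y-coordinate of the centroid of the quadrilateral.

Apply the surveyor's formula. First the cross-terms c_i = x_i·y_{i+1} − x_{i+1}·y_i:
  254, -7, -77, 58  ⇒  2A = 228, A = 114.
Then Σ (y_i + y_{i+1})·c_i = 4788, so ȳ = 4788 / (6·114) = 7.

7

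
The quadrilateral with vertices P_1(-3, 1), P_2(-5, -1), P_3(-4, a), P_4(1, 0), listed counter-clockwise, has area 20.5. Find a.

Write out the shoelace sum; only the two edges meeting at P_3 involve a:
2·Area = [((-5)·a − (-4)·(-1)) + ((-4)·0 − 1·a)] + 9
       = -6·a + 5 = 41
⇒ a = -6.

-6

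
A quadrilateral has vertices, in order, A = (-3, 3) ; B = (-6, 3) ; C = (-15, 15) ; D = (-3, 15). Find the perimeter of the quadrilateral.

|AB| = √((-3)² + (0)²) = √9 = 3
|BC| = √((-9)² + (12)²) = √225 = 15
|CD| = √((12)² + (0)²) = √144 = 12
|DA| = √((0)² + (-12)²) = √144 = 12
Perimeter = 3 + 15 + 12 + 12 = 42.

42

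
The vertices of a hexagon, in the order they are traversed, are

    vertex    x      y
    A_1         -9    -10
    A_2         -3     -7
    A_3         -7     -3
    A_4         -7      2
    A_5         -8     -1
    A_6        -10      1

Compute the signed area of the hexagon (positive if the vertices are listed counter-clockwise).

36

Cross-terms: 33, -40, -35, 23, -18, 109  ⇒  Σ = 72
Signed area = Σ/2 = 36 (positive ⇒ counter-clockwise traversal).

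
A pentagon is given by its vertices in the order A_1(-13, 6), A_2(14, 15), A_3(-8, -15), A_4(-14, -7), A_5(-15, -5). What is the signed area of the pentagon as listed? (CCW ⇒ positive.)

Apply the surveyor's formula: 2A = Σ (x_i·y_{i+1} − x_{i+1}·y_i), indices taken mod 5.
Σ = (-279) + (-90) + (-154) + (-35) + (-155) = -713
Signed area = Σ/2 = -356.5 (negative ⇒ clockwise traversal).

-356.5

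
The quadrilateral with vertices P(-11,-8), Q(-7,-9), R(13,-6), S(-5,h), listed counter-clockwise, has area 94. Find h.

-1

Write out the shoelace sum; only the two edges meeting at S involve h:
2·Area = [(13·h − (-5)·(-6)) + ((-5)·(-8) − (-11)·h)] + 202
       = 24·h + 212 = 188
⇒ h = -1.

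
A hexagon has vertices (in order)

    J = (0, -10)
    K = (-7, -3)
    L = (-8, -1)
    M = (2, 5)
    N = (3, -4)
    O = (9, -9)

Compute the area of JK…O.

114.5

Σ = (-70) + (-17) + (-38) + (-23) + (9) + (-90) = -229
Area = |Σ|/2 = 114.5.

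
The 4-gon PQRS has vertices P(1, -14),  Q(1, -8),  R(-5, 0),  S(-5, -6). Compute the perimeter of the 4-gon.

|PQ| = √((0)² + (6)²) = √36 = 6
|QR| = √((-6)² + (8)²) = √100 = 10
|RS| = √((0)² + (-6)²) = √36 = 6
|SP| = √((6)² + (-8)²) = √100 = 10
Perimeter = 6 + 10 + 6 + 10 = 32.

32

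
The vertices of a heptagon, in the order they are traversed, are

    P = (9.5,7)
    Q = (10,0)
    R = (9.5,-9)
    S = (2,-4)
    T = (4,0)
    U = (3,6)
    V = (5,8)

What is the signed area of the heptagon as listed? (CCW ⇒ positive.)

-93.5

Apply Gauss's area formula: 2A = Σ (x_i·y_{i+1} − x_{i+1}·y_i), indices taken mod 7.
Cross-terms: -70, -90, -20, 16, 24, -6, -41  ⇒  Σ = -187
Signed area = Σ/2 = -93.5 (negative ⇒ clockwise traversal).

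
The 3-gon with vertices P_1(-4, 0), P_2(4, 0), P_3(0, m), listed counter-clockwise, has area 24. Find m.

6

The doubled signed area Σ (x_i y_{i+1} − x_{i+1} y_i) is linear in m.
With m=0 it equals 0; the coefficient of m is 8 (from the two edges through P_3).
So 8·m + 0 = 2·24 = 48 ⇒ m = 6.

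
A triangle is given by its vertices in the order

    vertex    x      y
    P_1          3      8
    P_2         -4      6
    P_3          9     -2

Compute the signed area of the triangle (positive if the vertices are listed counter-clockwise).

Σ = (50) + (-46) + (78) = 82
Signed area = Σ/2 = 41 (positive ⇒ counter-clockwise traversal).

41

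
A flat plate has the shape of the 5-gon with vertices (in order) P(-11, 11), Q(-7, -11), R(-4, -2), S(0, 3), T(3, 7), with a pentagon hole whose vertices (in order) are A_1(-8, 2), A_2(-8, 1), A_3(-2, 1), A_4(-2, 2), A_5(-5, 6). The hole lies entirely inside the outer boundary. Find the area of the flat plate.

Outer boundary:
Apply the shoelace formula: 2A = Σ (x_i·y_{i+1} − x_{i+1}·y_i), indices taken mod 5.
P→Q: (-11)(-11) − (-7)(11) = 198
Q→R: (-7)(-2) − (-4)(-11) = -30
R→S: (-4)(3) − (0)(-2) = -12
S→T: (0)(7) − (3)(3) = -9
T→P: (3)(11) − (-11)(7) = 110
Σ = 257
Area = |Σ|/2 = 128.5.
Hole:
Apply the shoelace formula: 2A = Σ (x_i·y_{i+1} − x_{i+1}·y_i), indices taken mod 5.
Cross-terms: 8, -6, -2, -2, 38  ⇒  Σ = 36
Area = |Σ|/2 = 18.
Net area = 128.5 − 18 = 110.5.

110.5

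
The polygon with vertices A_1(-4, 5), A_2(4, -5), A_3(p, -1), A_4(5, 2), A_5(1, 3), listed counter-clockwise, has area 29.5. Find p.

4

The doubled signed area Σ (x_i y_{i+1} − x_{i+1} y_i) is linear in p.
With p=0 it equals 31; the coefficient of p is 7 (from the two edges through A_3).
So 7·p + 31 = 2·29.5 = 59 ⇒ p = 4.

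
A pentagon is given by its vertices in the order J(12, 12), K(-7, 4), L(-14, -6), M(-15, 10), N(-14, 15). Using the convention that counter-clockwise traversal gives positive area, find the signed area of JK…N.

J→K: (12)(4) − (-7)(12) = 132
K→L: (-7)(-6) − (-14)(4) = 98
L→M: (-14)(10) − (-15)(-6) = -230
M→N: (-15)(15) − (-14)(10) = -85
N→J: (-14)(12) − (12)(15) = -348
Σ = -433
Signed area = Σ/2 = -216.5 (negative ⇒ clockwise traversal).

-216.5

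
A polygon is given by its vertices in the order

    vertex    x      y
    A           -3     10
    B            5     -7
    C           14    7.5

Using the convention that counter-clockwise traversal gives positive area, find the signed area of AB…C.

Apply the shoelace (surveyor's) formula: 2A = Σ (x_i·y_{i+1} − x_{i+1}·y_i), indices taken mod 3.
A→B: (-3)(-7) − (5)(10) = -29
B→C: (5)(7.5) − (14)(-7) = 135.5
C→A: (14)(10) − (-3)(7.5) = 162.5
Σ = 269
Signed area = Σ/2 = 134.5 (positive ⇒ counter-clockwise traversal).

134.5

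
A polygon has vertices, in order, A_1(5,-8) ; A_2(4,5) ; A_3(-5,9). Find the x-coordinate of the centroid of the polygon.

Apply Gauss's area formula. First the cross-terms c_i = x_i·y_{i+1} − x_{i+1}·y_i:
  57, 61, -5  ⇒  2A = 113, A = 56.5.
Then Σ (x_i + x_{i+1})·c_i = 452, so x̄ = 452 / (6·56.5) = 4/3.

4/3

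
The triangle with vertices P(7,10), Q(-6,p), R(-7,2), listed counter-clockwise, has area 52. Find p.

Write out the shoelace sum; only the two edges meeting at Q involve p:
2·Area = [(7·p − (-6)·10) + ((-6)·2 − (-7)·p)] + -84
       = 14·p + -36 = 104
⇒ p = 10.

10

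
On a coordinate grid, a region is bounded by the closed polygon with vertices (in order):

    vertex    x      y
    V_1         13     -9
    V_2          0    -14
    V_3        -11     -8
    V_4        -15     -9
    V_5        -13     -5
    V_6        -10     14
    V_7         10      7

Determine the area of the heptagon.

511

Apply the shoelace (surveyor's) formula: 2A = Σ (x_i·y_{i+1} − x_{i+1}·y_i), indices taken mod 7.
Cross-terms: -182, -154, -21, -42, -232, -210, -181  ⇒  Σ = -1022
Area = |Σ|/2 = 511.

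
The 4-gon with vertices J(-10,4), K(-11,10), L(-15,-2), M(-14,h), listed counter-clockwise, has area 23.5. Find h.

The doubled signed area Σ (x_i y_{i+1} − x_{i+1} y_i) is linear in h.
With h=0 it equals 32; the coefficient of h is -5 (from the two edges through M).
So -5·h + 32 = 2·23.5 = 47 ⇒ h = -3.

-3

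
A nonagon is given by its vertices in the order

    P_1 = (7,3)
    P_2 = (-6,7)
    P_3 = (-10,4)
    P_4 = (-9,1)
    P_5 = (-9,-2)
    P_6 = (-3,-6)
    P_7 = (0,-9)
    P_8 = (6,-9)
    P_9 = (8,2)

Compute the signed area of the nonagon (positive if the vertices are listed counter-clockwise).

Σ = (67) + (46) + (26) + (27) + (48) + (27) + (54) + (84) + (10) = 389
Signed area = Σ/2 = 194.5 (positive ⇒ counter-clockwise traversal).

194.5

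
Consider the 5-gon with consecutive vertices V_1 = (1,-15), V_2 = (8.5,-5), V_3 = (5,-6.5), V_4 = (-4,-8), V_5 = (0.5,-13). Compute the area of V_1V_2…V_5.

Apply the surveyor's formula: 2A = Σ (x_i·y_{i+1} − x_{i+1}·y_i), indices taken mod 5.
Σ = (122.5) + (-30.25) + (-66) + (56) + (5.5) = 87.75
Area = |Σ|/2 = 43.875.

43.875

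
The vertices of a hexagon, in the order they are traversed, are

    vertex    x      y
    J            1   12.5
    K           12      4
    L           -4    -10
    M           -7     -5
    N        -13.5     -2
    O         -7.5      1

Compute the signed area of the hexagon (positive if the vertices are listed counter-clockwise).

-238.375

Apply the shoelace (surveyor's) formula: 2A = Σ (x_i·y_{i+1} − x_{i+1}·y_i), indices taken mod 6.
Cross-terms: -146, -104, -50, -53.5, -28.5, -94.75  ⇒  Σ = -476.75
Signed area = Σ/2 = -238.375 (negative ⇒ clockwise traversal).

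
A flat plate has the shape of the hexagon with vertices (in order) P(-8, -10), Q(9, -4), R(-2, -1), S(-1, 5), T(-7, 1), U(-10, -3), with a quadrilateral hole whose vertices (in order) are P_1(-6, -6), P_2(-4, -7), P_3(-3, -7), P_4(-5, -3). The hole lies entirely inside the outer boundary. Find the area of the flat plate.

112

Outer boundary:
Apply Gauss's area formula: 2A = Σ (x_i·y_{i+1} − x_{i+1}·y_i), indices taken mod 6.
Σ = (122) + (-17) + (-11) + (34) + (31) + (76) = 235
Area = |Σ|/2 = 117.5.
Hole:
P_1→P_2: (-6)(-7) − (-4)(-6) = 18
P_2→P_3: (-4)(-7) − (-3)(-7) = 7
P_3→P_4: (-3)(-3) − (-5)(-7) = -26
P_4→P_1: (-5)(-6) − (-6)(-3) = 12
Σ = 11
Area = |Σ|/2 = 5.5.
Net area = 117.5 − 5.5 = 112.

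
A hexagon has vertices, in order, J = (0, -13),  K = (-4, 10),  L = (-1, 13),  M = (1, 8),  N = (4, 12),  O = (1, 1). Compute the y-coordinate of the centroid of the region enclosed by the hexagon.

Apply Gauss's area formula. First the cross-terms c_i = x_i·y_{i+1} − x_{i+1}·y_i:
  -52, -42, -21, -20, -8, -13  ⇒  2A = -156, A = -78.
Then Σ (y_i + y_{i+1})·c_i = -1599, so ȳ = -1599 / (6·(-78)) = 41/12.

41/12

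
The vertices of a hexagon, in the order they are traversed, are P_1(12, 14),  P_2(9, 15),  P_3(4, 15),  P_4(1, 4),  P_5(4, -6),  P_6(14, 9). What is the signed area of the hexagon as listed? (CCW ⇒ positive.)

158

Apply Gauss's area formula: 2A = Σ (x_i·y_{i+1} − x_{i+1}·y_i), indices taken mod 6.
Σ = (54) + (75) + (1) + (-22) + (120) + (88) = 316
Signed area = Σ/2 = 158 (positive ⇒ counter-clockwise traversal).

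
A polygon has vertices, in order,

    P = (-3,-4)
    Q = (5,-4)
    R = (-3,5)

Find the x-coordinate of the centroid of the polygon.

Apply the shoelace formula. First the cross-terms c_i = x_i·y_{i+1} − x_{i+1}·y_i:
  32, 13, 27  ⇒  2A = 72, A = 36.
Then Σ (x_i + x_{i+1})·c_i = -72, so x̄ = -72 / (6·36) = -1/3.

-1/3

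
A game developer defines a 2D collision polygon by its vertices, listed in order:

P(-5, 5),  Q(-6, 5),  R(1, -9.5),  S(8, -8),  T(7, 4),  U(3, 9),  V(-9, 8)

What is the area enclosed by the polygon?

Apply the surveyor's formula: 2A = Σ (x_i·y_{i+1} − x_{i+1}·y_i), indices taken mod 7.
P→Q: (-5)(5) − (-6)(5) = 5
Q→R: (-6)(-9.5) − (1)(5) = 52
R→S: (1)(-8) − (8)(-9.5) = 68
S→T: (8)(4) − (7)(-8) = 88
T→U: (7)(9) − (3)(4) = 51
U→V: (3)(8) − (-9)(9) = 105
V→P: (-9)(5) − (-5)(8) = -5
Σ = 364
Area = |Σ|/2 = 182.

182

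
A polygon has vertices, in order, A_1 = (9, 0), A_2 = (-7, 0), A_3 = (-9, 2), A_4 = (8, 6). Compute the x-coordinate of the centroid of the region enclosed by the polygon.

104/69

Apply the surveyor's formula. First the cross-terms c_i = x_i·y_{i+1} − x_{i+1}·y_i:
  0, -14, -70, -54  ⇒  2A = -138, A = -69.
Then Σ (x_i + x_{i+1})·c_i = -624, so x̄ = -624 / (6·(-69)) = 104/69.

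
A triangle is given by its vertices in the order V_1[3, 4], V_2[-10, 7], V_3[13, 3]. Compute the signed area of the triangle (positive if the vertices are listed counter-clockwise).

-8.5

Apply the surveyor's formula: 2A = Σ (x_i·y_{i+1} − x_{i+1}·y_i), indices taken mod 3.
Cross-terms: 61, -121, 43  ⇒  Σ = -17
Signed area = Σ/2 = -8.5 (negative ⇒ clockwise traversal).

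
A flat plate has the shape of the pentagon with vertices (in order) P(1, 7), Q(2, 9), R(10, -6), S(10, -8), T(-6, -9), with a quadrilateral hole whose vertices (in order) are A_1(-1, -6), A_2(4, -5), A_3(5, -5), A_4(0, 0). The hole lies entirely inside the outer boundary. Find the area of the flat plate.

132

Outer boundary:
P→Q: (1)(9) − (2)(7) = -5
Q→R: (2)(-6) − (10)(9) = -102
R→S: (10)(-8) − (10)(-6) = -20
S→T: (10)(-9) − (-6)(-8) = -138
T→P: (-6)(7) − (1)(-9) = -33
Σ = -298
Area = |Σ|/2 = 149.
Hole:
Apply the shoelace (surveyor's) formula: 2A = Σ (x_i·y_{i+1} − x_{i+1}·y_i), indices taken mod 4.
A_1→A_2: (-1)(-5) − (4)(-6) = 29
A_2→A_3: (4)(-5) − (5)(-5) = 5
A_3→A_4: (5)(0) − (0)(-5) = 0
A_4→A_1: (0)(-6) − (-1)(0) = 0
Σ = 34
Area = |Σ|/2 = 17.
Net area = 149 − 17 = 132.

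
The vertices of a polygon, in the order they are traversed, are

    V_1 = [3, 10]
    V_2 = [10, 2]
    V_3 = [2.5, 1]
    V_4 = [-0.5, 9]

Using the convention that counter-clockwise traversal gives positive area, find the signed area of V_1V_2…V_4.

Apply the shoelace formula: 2A = Σ (x_i·y_{i+1} − x_{i+1}·y_i), indices taken mod 4.
Σ = (-94) + (5) + (23) + (-32) = -98
Signed area = Σ/2 = -49 (negative ⇒ clockwise traversal).

-49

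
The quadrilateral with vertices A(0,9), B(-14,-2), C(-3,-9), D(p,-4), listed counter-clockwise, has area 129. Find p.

0

Write out the shoelace sum; only the two edges meeting at D involve p:
2·Area = [((-3)·(-4) − p·(-9)) + (p·9 − 0·(-4))] + 246
       = 18·p + 258 = 258
⇒ p = 0.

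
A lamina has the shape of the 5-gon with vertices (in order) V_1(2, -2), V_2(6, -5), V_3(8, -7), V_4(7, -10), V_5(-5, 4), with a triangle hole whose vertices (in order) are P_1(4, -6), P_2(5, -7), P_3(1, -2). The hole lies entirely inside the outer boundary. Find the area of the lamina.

Outer boundary:
Apply Gauss's area formula: 2A = Σ (x_i·y_{i+1} − x_{i+1}·y_i), indices taken mod 5.
V_1→V_2: (2)(-5) − (6)(-2) = 2
V_2→V_3: (6)(-7) − (8)(-5) = -2
V_3→V_4: (8)(-10) − (7)(-7) = -31
V_4→V_5: (7)(4) − (-5)(-10) = -22
V_5→V_1: (-5)(-2) − (2)(4) = 2
Σ = -51
Area = |Σ|/2 = 25.5.
Hole:
P_1→P_2: (4)(-7) − (5)(-6) = 2
P_2→P_3: (5)(-2) − (1)(-7) = -3
P_3→P_1: (1)(-6) − (4)(-2) = 2
Σ = 1
Area = |Σ|/2 = 0.5.
Net area = 25.5 − 0.5 = 25.

25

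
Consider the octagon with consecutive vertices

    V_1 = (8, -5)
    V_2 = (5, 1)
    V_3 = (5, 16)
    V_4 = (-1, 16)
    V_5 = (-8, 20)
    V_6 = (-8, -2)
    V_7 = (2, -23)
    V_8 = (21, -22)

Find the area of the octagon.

Σ = (33) + (75) + (96) + (108) + (176) + (188) + (439) + (71) = 1186
Area = |Σ|/2 = 593.

593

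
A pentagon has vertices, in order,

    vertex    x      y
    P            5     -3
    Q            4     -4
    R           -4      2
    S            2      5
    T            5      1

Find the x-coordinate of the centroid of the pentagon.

Apply the shoelace (surveyor's) formula. First the cross-terms c_i = x_i·y_{i+1} − x_{i+1}·y_i:
  -8, -8, -24, -23, -20  ⇒  2A = -83, A = -41.5.
Then Σ (x_i + x_{i+1})·c_i = -385, so x̄ = -385 / (6·(-41.5)) = 385/249.

385/249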